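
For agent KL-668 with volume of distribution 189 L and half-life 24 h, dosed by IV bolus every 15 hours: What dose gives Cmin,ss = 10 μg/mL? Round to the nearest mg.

1025 mg

τ/t½ = 15/24 ≈ 0.625, so f = (1/2)^(15/24) ≈ 0.648420.
Cmin,ss = (D/Vd)·f/(1−f), so D = Cmin,ss·Vd·(1−f)/f.
D = 10 × 189 × (1−f)/f ≈ 10 × 189 × 0.54221 ≈ 1024.78 mg.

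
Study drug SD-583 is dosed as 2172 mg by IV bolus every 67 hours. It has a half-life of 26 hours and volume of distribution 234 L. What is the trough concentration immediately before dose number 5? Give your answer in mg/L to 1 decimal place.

1.9 mg/L

f = (1/2)^(τ/t½) = (1/2)^(67/26) ≈ 0.1676.
C₀ = D/Vd = 2172/234 ≈ 9.282 mg/L.
Before the 5th dose, 4 doses have been given. Superposition: Cmin = C₀·(f + f² + … + f^4).
≈ 9.282 × (0.1676 + 0.0281 + 0.0047 + 0.0008) ≈ 9.282 × 0.2012 ≈ 1.868 mg/L.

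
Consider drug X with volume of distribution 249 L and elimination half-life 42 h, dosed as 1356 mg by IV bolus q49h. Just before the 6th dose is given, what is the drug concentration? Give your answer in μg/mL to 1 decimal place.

f = (1/2)^(τ/t½) = (1/2)^(49/42) ≈ 0.4454.
C₀ = D/Vd = 1356/249 ≈ 5.446 μg/mL.
Before the 6th dose, 5 doses have been given. Superposition: Cmin = C₀·(f + f² + … + f^5).
≈ 5.446 × (0.4454 + 0.1984 + 0.0884 + 0.0394 + 0.0175) ≈ 5.446 × 0.7891 ≈ 4.297 μg/mL.

4.3 μg/mL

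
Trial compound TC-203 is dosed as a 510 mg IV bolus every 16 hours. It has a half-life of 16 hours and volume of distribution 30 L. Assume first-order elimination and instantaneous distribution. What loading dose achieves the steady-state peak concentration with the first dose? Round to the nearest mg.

f = (1/2)^(16/16) ≈ 0.500000; accumulation ratio R = 1/(1−f) ≈ 2.00000.
Loading dose to hit Cmax,ss on first dose: D_load = D_maint·R ≈ 510 × 2.00000 ≈ 1020.00 mg.

1020 mg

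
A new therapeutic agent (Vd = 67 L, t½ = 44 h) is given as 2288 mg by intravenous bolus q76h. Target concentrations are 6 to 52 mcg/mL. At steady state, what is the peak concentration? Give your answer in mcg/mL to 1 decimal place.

48.9 mcg/mL

k = ln2/t½ = ln2/44 ≈ 0.015753 h⁻¹; fraction remaining f = e^(−kτ) = e^(−0.015753×76) ≈ 0.3020.
At steady state, accumulation factor R = 1/(1 − e^(−kτ)) ≈ 1.4327.
Each bolus raises the concentration by D/Vd = 2288/67 ≈ 34.149 mcg/mL.
Steady-state peak Cmax,ss = C₀·R ≈ 34.149 × 1.4327 ≈ 48.925 mcg/mL.
Peak 48.9 mcg/mL vs MTC 52 mcg/mL: below toxic threshold.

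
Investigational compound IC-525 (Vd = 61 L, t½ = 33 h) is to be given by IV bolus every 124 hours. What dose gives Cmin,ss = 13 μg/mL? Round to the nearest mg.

9932 mg

τ/t½ = 124/33 ≈ 3.7576, so f = (1/2)^(124/33) ≈ 0.073936.
Cmin,ss = (D/Vd)·f/(1−f), so D = Cmin,ss·Vd·(1−f)/f.
D = 13 × 61 × (1−f)/f ≈ 13 × 61 × 12.52521 ≈ 9932.49 mg.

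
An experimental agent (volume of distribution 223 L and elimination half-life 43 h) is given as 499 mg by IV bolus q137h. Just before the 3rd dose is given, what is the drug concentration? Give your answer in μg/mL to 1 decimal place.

0.3 μg/mL

f = (1/2)^(τ/t½) = (1/2)^(137/43) ≈ 0.1099.
C₀ = D/Vd = 499/223 ≈ 2.238 μg/mL.
Before the 3rd dose, 2 doses have been given. Superposition: Cmin = C₀·(f + f²).
≈ 2.238 × (0.1099 + 0.0121) ≈ 2.238 × 0.1220 ≈ 0.273 μg/mL.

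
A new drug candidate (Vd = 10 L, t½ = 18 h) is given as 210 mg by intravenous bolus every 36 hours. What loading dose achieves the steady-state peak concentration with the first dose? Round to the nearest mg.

f = (1/2)^(36/18) ≈ 0.250000; accumulation ratio R = 1/(1−f) ≈ 1.33333.
Loading dose to hit Cmax,ss on first dose: D_load = D_maint·R ≈ 210 × 1.33333 ≈ 280.00 mg.

280 mg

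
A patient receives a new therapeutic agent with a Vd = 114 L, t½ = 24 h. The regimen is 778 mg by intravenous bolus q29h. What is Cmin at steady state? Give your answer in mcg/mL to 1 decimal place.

Over one 29-h interval, 29/24 ≈ 1.2083 half-lives elapse, leaving f ≈ 0.4328 of each dose.
At steady state, accumulation factor R = 1/(1 − e^(−kτ)) ≈ 1.7630.
Each bolus raises the concentration by D/Vd = 778/114 ≈ 6.825 mcg/mL.
Cmax,ss = C₀/(1 − f) ≈ 6.825/0.5672 ≈ 12.033 mcg/mL.
One interval later, Cmin,ss = Cmax,ss·e^(−kτ) ≈ 12.033 × 0.4328 ≈ 5.208 mcg/mL.

5.2 mcg/mL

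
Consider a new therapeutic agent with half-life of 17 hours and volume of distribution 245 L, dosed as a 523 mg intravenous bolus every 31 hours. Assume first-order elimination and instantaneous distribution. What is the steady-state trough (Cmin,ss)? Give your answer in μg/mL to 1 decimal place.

τ/t½ = 31/17 ≈ 1.8235, so fraction remaining f = (1/2)^(31/17) ≈ 0.2825.
At steady state, accumulation factor R = 1/(1 − e^(−kτ)) ≈ 1.3937.
Single-dose peak C₀ = D/Vd = 523/245 ≈ 2.135 μg/mL.
Steady-state peak Cmax,ss = C₀·R ≈ 2.135 × 1.3937 ≈ 2.976 μg/mL.
One interval later, Cmin,ss = Cmax,ss·e^(−kτ) ≈ 2.976 × 0.2825 ≈ 0.841 μg/mL.

0.8 μg/mL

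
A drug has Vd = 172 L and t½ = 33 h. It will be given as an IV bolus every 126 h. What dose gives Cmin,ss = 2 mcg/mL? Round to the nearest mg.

τ/t½ = 126/33 ≈ 3.8182, so f = (1/2)^(126/33) ≈ 0.070895.
Cmin,ss = (D/Vd)·f/(1−f), so D = Cmin,ss·Vd·(1−f)/f.
D = 2 × 172 × (1−f)/f ≈ 2 × 172 × 13.10537 ≈ 4508.25 mg.

4508 mg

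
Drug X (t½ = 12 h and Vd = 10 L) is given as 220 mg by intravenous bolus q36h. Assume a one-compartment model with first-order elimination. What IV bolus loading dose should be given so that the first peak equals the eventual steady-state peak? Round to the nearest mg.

251 mg

f = (1/2)^(36/12) ≈ 0.125000; accumulation ratio R = 1/(1−f) ≈ 1.14286.
Loading dose to hit Cmax,ss on first dose: D_load = D_maint·R ≈ 220 × 1.14286 ≈ 251.43 mg.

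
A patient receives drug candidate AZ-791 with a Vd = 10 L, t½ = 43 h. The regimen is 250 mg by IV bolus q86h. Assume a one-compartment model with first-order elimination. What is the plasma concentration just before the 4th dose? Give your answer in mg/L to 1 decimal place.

f = (1/2)^(τ/t½) = (1/2)^(86/43) ≈ 0.2500.
C₀ = D/Vd = 250/10 ≈ 25.000 mg/L.
Before the 4th dose, 3 doses have been given. Superposition: Cmin = C₀·(f + f² + … + f^3).
≈ 25.000 × (0.2500 + 0.0625 + 0.0156) ≈ 25.000 × 0.3281 ≈ 8.203 mg/L.

8.2 mg/L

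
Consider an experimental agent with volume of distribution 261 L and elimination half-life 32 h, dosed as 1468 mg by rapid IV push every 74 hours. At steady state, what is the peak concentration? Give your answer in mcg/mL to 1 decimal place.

7.0 mcg/mL

k = ln2/t½ = ln2/32 ≈ 0.021661 h⁻¹; fraction remaining f = e^(−kτ) = e^(−0.021661×74) ≈ 0.2013.
Accumulation ratio R = 1/(1 − f) ≈ 1/0.7987 ≈ 1.2520.
Single-dose peak C₀ = D/Vd = 1468/261 ≈ 5.625 mcg/mL.
Cmax,ss = C₀/(1 − f) ≈ 5.625/0.7987 ≈ 7.043 mcg/mL.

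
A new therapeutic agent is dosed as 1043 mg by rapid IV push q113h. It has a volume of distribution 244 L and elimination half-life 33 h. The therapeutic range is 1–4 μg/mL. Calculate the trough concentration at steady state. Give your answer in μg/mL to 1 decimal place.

Over one 113-h interval, 113/33 ≈ 3.4242 half-lives elapse, leaving f ≈ 0.0932 of each dose.
At steady state, accumulation factor R = 1/(1 − e^(−kτ)) ≈ 1.1028.
Each bolus raises the concentration by D/Vd = 1043/244 ≈ 4.275 μg/mL.
Steady-state peak Cmax,ss = C₀·R ≈ 4.275 × 1.1028 ≈ 4.714 μg/mL.
Steady-state trough Cmin,ss = Cmax,ss·f ≈ 4.714 × 0.0932 ≈ 0.439 μg/mL.
Trough 0.4 μg/mL vs MEC 1 μg/mL: subtherapeutic.

0.4 μg/mL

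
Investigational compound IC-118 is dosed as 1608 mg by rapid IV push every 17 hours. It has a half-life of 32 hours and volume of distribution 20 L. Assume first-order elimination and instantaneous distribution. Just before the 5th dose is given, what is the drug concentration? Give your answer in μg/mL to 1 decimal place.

139.2 μg/mL

f = (1/2)^(τ/t½) = (1/2)^(17/32) ≈ 0.6920.
C₀ = D/Vd = 1608/20 ≈ 80.400 μg/mL.
Before the 5th dose, 4 doses have been given. Superposition: Cmin = C₀·(f + f² + … + f^4).
≈ 80.400 × (0.6920 + 0.4789 + 0.3314 + 0.2293) ≈ 80.400 × 1.7316 ≈ 139.221 μg/mL.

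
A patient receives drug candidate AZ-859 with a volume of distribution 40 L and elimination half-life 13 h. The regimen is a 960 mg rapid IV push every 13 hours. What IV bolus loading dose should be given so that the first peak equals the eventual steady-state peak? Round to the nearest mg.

f = (1/2)^(13/13) ≈ 0.500000; accumulation ratio R = 1/(1−f) ≈ 2.00000.
Loading dose to hit Cmax,ss on first dose: D_load = D_maint·R ≈ 960 × 2.00000 ≈ 1920.00 mg.

1920 mg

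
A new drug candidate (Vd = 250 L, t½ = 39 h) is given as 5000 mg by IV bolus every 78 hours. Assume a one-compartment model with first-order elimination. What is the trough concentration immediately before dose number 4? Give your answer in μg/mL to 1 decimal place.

f = (1/2)^(τ/t½) = (1/2)^(78/39) ≈ 0.2500.
C₀ = D/Vd = 5000/250 ≈ 20.000 μg/mL.
Before the 4th dose, 3 doses have been given. Superposition: Cmin = C₀·(f + f² + … + f^3).
≈ 20.000 × (0.2500 + 0.0625 + 0.0156) ≈ 20.000 × 0.3281 ≈ 6.562 μg/mL.

6.6 μg/mL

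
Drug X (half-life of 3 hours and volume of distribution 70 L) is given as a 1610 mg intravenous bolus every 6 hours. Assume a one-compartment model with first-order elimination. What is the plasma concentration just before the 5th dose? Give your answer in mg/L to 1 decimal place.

7.6 mg/L

f = (1/2)^(τ/t½) = (1/2)^(6/3) ≈ 0.2500.
C₀ = D/Vd = 1610/70 ≈ 23.000 mg/L.
Before the 5th dose, 4 doses have been given. Superposition: Cmin = C₀·(f + f² + … + f^4).
≈ 23.000 × (0.2500 + 0.0625 + 0.0156 + 0.0039) ≈ 23.000 × 0.3320 ≈ 7.636 mg/L.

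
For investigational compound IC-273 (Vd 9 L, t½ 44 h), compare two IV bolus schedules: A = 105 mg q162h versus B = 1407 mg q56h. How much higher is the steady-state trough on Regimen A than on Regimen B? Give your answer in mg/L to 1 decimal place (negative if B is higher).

-109.4 mg/L

Regimen A: f = (1/2)^(162/44) ≈ 0.0779; Cmin,ss = (105/9)·f/(1−f) ≈ 0.986 mg/L.
Regimen B: f = (1/2)^(56/44) ≈ 0.4139; Cmin,ss = (1407/9)·f/(1−f) ≈ 110.402 mg/L.
Difference ≈ 0.986 − 110.402 ≈ -109.416 mg/L.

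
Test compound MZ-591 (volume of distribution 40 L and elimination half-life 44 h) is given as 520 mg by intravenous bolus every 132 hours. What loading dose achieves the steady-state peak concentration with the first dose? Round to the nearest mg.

594 mg

f = (1/2)^(132/44) ≈ 0.125000; accumulation ratio R = 1/(1−f) ≈ 1.14286.
Loading dose to hit Cmax,ss on first dose: D_load = D_maint·R ≈ 520 × 1.14286 ≈ 594.29 mg.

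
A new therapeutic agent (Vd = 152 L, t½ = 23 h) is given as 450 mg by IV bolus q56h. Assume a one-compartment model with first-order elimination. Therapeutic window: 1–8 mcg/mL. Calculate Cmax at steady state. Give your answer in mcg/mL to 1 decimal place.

3.6 mcg/mL

Over one 56-h interval, 56/23 ≈ 2.4348 half-lives elapse, leaving f ≈ 0.1850 of each dose.
Accumulation ratio R = 1/(1 − f) ≈ 1/0.8150 ≈ 1.2270.
Single-dose peak C₀ = D/Vd = 450/152 ≈ 2.961 mcg/mL.
Cmax,ss = C₀/(1 − f) ≈ 2.961/0.8150 ≈ 3.633 mcg/mL.
Peak 3.6 mcg/mL vs MTC 8 mcg/mL: below toxic threshold.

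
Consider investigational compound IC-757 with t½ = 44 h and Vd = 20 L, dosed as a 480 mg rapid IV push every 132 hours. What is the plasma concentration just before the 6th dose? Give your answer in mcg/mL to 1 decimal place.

3.4 mcg/mL

f = (1/2)^(τ/t½) = (1/2)^(132/44) ≈ 0.1250.
C₀ = D/Vd = 480/20 ≈ 24.000 mcg/mL.
Before the 6th dose, 5 doses have been given. Superposition: Cmin = C₀·(f + f² + … + f^5).
≈ 24.000 × (0.1250 + 0.0156 + 0.0020 + 0.0002 + 0.0000) ≈ 24.000 × 0.1428 ≈ 3.427 mcg/mL.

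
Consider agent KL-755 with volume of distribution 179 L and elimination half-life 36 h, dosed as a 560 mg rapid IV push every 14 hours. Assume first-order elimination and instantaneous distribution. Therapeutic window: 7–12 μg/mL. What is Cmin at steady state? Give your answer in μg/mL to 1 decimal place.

10.1 μg/mL

Over one 14-h interval, 14/36 ≈ 0.38889 half-lives elapse, leaving f ≈ 0.7637 of each dose.
Accumulation ratio R = 1/(1 − f) ≈ 1/0.2363 ≈ 4.2319.
Single-dose peak C₀ = D/Vd = 560/179 ≈ 3.128 μg/mL.
Cmax,ss = C₀/(1 − f) ≈ 3.128/0.2363 ≈ 13.237 μg/mL.
One interval later, Cmin,ss = Cmax,ss·e^(−kτ) ≈ 13.237 × 0.7637 ≈ 10.109 μg/mL.
Trough 10.1 μg/mL vs MEC 7 μg/mL: adequate.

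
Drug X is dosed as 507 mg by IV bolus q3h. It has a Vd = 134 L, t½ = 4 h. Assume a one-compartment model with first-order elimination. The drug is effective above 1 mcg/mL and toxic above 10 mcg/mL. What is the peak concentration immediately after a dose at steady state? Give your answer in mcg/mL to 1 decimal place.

τ/t½ = 3/4 ≈ 0.75, so fraction remaining f = (1/2)^(3/4) ≈ 0.5946.
Accumulation ratio R = 1/(1 − f) ≈ 1/0.4054 ≈ 2.4667.
Single-dose peak C₀ = D/Vd = 507/134 ≈ 3.784 mcg/mL.
Steady-state peak Cmax,ss = C₀·R ≈ 3.784 × 2.4667 ≈ 9.334 mcg/mL.
Peak 9.3 mcg/mL vs MTC 10 mcg/mL: below toxic threshold.

9.3 mcg/mL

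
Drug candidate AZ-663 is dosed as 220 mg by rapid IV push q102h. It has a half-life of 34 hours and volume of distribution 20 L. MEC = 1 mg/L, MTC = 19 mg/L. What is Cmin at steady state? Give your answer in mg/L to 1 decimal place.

1.6 mg/L

τ = 102 h = 3 half-lives, so f = (1/2)^3 = 0.125.
Accumulation ratio R = 1/(1 − f) = 1/0.875 = 8/7.
Single-dose peak C₀ = D/Vd = 220/20 = 11 mg/L.
Steady-state peak Cmax,ss = C₀·R = 11 × 8/7 ≈ 12.571 mg/L.
Steady-state trough Cmin,ss = Cmax,ss·f ≈ 12.571 × 0.125 ≈ 1.571 mg/L.
Trough 1.6 mg/L vs MEC 1 mg/L: adequate.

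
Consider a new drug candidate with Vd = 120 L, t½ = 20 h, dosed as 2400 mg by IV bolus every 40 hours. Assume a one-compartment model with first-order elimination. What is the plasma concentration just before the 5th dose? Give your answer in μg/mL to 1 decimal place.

f = (1/2)^(τ/t½) = (1/2)^(40/20) ≈ 0.2500.
C₀ = D/Vd = 2400/120 ≈ 20.000 μg/mL.
Before the 5th dose, 4 doses have been given. Superposition: Cmin = C₀·(f + f² + … + f^4).
≈ 20.000 × (0.2500 + 0.0625 + 0.0156 + 0.0039) ≈ 20.000 × 0.3320 ≈ 6.640 μg/mL.

6.6 μg/mL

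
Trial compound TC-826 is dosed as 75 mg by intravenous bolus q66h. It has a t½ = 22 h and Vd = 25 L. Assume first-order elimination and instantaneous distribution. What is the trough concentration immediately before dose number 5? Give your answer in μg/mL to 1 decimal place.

0.4 μg/mL

f = (1/2)^(τ/t½) = (1/2)^(66/22) ≈ 0.1250.
C₀ = D/Vd = 75/25 ≈ 3.000 μg/mL.
Before the 5th dose, 4 doses have been given. Superposition: Cmin = C₀·(f + f² + … + f^4).
≈ 3.000 × (0.1250 + 0.0156 + 0.0020 + 0.0002) ≈ 3.000 × 0.1428 ≈ 0.428 μg/mL.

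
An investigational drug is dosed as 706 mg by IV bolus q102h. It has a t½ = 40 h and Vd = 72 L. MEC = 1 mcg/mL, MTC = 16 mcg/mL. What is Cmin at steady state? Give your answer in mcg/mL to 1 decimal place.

Over one 102-h interval, 102/40 ≈ 2.55 half-lives elapse, leaving f ≈ 0.1708 of each dose.
At steady state, accumulation factor R = 1/(1 − e^(−kτ)) ≈ 1.2060.
Single-dose peak C₀ = D/Vd = 706/72 ≈ 9.806 mcg/mL.
Steady-state peak Cmax,ss = C₀·R ≈ 9.806 × 1.2060 ≈ 11.826 mcg/mL.
Steady-state trough Cmin,ss = Cmax,ss·f ≈ 11.826 × 0.1708 ≈ 2.020 mcg/mL.
Trough 2.0 mcg/mL vs MEC 1 mcg/mL: adequate.

2.0 mcg/mL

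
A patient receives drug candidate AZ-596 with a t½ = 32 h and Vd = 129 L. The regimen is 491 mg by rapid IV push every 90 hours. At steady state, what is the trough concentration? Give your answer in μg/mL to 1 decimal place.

Over one 90-h interval, 90/32 ≈ 2.8125 half-lives elapse, leaving f ≈ 0.1423 of each dose.
Single-dose peak C₀ = D/Vd = 491/129 ≈ 3.806 μg/mL.
Steady-state trough Cmin,ss = C₀·f/(1−f) ≈ 3.806 × 0.1423/0.8577 ≈ 0.631 μg/mL.

0.6 μg/mL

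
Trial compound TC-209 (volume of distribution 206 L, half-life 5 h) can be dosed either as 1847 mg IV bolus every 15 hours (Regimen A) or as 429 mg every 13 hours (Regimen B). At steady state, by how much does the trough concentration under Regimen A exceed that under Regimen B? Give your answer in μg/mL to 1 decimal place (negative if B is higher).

0.9 μg/mL

Regimen A: f = (1/2)^(15/5) ≈ 0.1250; Cmin,ss = (1847/206)·f/(1−f) ≈ 1.281 μg/mL.
Regimen B: f = (1/2)^(13/5) ≈ 0.1649; Cmin,ss = (429/206)·f/(1−f) ≈ 0.411 μg/mL.
Difference ≈ 1.281 − 0.411 ≈ 0.870 μg/mL.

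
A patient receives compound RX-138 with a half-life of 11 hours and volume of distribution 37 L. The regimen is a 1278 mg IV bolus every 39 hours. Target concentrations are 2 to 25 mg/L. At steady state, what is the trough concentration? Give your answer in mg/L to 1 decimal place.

τ/t½ = 39/11 ≈ 3.5455, so fraction remaining f = (1/2)^(39/11) ≈ 0.0856.
Accumulation ratio R = 1/(1 − f) ≈ 1/0.9144 ≈ 1.0936.
Single-dose peak C₀ = D/Vd = 1278/37 ≈ 34.541 mg/L.
Cmax,ss = C₀/(1 − f) ≈ 34.541/0.9144 ≈ 37.774 mg/L.
One interval later, Cmin,ss = Cmax,ss·e^(−kτ) ≈ 37.774 × 0.0856 ≈ 3.233 mg/L.
Trough 3.2 mg/L vs MEC 2 mg/L: adequate.

3.2 mg/L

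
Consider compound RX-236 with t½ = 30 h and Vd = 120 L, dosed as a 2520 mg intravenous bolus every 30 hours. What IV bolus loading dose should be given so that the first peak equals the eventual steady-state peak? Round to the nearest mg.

5040 mg

f = (1/2)^(30/30) ≈ 0.500000; accumulation ratio R = 1/(1−f) ≈ 2.00000.
Loading dose to hit Cmax,ss on first dose: D_load = D_maint·R ≈ 2520 × 2.00000 ≈ 5040.00 mg.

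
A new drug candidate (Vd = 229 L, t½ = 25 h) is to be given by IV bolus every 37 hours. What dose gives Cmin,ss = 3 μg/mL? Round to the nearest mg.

τ/t½ = 37/25 ≈ 1.48, so f = (1/2)^(37/25) ≈ 0.358489.
Cmin,ss = (D/Vd)·f/(1−f), so D = Cmin,ss·Vd·(1−f)/f.
D = 3 × 229 × (1−f)/f ≈ 3 × 229 × 1.78949 ≈ 1229.38 mg.

1229 mg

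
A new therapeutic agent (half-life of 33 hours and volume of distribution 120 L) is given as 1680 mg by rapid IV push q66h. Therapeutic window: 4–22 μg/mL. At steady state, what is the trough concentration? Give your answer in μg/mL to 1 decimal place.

4.7 μg/mL

τ = 66 h = 2 half-lives, so f = (1/2)^2 = 0.25.
Accumulation ratio R = 1/(1 − f) = 1/0.75 = 4/3.
Single-dose peak C₀ = D/Vd = 1680/120 = 14 μg/mL.
Steady-state peak Cmax,ss = C₀·R = 14 × 4/3 ≈ 18.667 μg/mL.
Steady-state trough Cmin,ss = Cmax,ss·f ≈ 18.667 × 0.25 ≈ 4.667 μg/mL.
Trough 4.7 μg/mL vs MEC 4 μg/mL: adequate.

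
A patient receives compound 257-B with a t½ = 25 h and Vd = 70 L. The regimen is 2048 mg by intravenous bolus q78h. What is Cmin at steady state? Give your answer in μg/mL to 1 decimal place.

τ/t½ = 78/25 ≈ 3.12, so fraction remaining f = (1/2)^(78/25) ≈ 0.1150.
At steady state, accumulation factor R = 1/(1 − e^(−kτ)) ≈ 1.1299.
Each bolus raises the concentration by D/Vd = 2048/70 ≈ 29.257 μg/mL.
Cmax,ss = C₀/(1 − f) ≈ 29.257/0.8850 ≈ 33.059 μg/mL.
Steady-state trough Cmin,ss = Cmax,ss·f ≈ 33.059 × 0.1150 ≈ 3.802 μg/mL.

3.8 μg/mL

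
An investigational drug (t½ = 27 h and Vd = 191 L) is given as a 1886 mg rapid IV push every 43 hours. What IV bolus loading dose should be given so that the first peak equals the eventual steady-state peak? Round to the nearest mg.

2822 mg

f = (1/2)^(43/27) ≈ 0.331575; accumulation ratio R = 1/(1−f) ≈ 1.49605.
Loading dose to hit Cmax,ss on first dose: D_load = D_maint·R ≈ 1886 × 1.49605 ≈ 2821.55 mg.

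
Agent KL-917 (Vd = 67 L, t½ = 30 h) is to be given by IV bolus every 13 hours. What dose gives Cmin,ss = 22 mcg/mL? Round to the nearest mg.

τ/t½ = 13/30 ≈ 0.43333, so f = (1/2)^(13/30) ≈ 0.740549.
Cmin,ss = (D/Vd)·f/(1−f), so D = Cmin,ss·Vd·(1−f)/f.
D = 22 × 67 × (1−f)/f ≈ 22 × 67 × 0.35035 ≈ 516.42 mg.

516 mg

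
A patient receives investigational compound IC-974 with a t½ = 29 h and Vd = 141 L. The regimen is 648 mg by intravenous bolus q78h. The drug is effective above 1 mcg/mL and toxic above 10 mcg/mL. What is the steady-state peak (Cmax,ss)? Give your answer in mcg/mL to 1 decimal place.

Over one 78-h interval, 78/29 ≈ 2.6897 half-lives elapse, leaving f ≈ 0.1550 of each dose.
At steady state, accumulation factor R = 1/(1 − e^(−kτ)) ≈ 1.1834.
Each bolus raises the concentration by D/Vd = 648/141 ≈ 4.596 mcg/mL.
Steady-state peak Cmax,ss = C₀·R ≈ 4.596 × 1.1834 ≈ 5.439 mcg/mL.
Peak 5.4 mcg/mL vs MTC 10 mcg/mL: below toxic threshold.

5.4 mcg/mL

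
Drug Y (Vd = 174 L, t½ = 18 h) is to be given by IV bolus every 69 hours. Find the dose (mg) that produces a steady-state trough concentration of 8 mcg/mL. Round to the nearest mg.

τ/t½ = 69/18 ≈ 3.8333, so f = (1/2)^(69/18) ≈ 0.070154.
Cmin,ss = (D/Vd)·f/(1−f), so D = Cmin,ss·Vd·(1−f)/f.
D = 8 × 174 × (1−f)/f ≈ 8 × 174 × 13.25435 ≈ 18450.06 mg.

18450 mg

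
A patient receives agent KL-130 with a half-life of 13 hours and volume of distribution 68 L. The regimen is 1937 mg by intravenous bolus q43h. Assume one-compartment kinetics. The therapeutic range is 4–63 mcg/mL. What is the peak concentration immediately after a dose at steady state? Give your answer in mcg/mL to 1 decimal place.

31.7 mcg/mL

τ/t½ = 43/13 ≈ 3.3077, so fraction remaining f = (1/2)^(43/13) ≈ 0.1010.
At steady state, accumulation factor R = 1/(1 − e^(−kτ)) ≈ 1.1123.
Each bolus raises the concentration by D/Vd = 1937/68 ≈ 28.485 mcg/mL.
Cmax,ss = C₀/(1 − f) ≈ 28.485/0.8990 ≈ 31.685 mcg/mL.
Peak 31.7 mcg/mL vs MTC 63 mcg/mL: below toxic threshold.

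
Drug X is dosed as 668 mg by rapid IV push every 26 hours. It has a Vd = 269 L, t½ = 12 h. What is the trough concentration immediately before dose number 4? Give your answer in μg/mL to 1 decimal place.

0.7 μg/mL

f = (1/2)^(τ/t½) = (1/2)^(26/12) ≈ 0.2227.
C₀ = D/Vd = 668/269 ≈ 2.483 μg/mL.
Before the 4th dose, 3 doses have been given. Superposition: Cmin = C₀·(f + f² + … + f^3).
≈ 2.483 × (0.2227 + 0.0496 + 0.0110) ≈ 2.483 × 0.2833 ≈ 0.703 μg/mL.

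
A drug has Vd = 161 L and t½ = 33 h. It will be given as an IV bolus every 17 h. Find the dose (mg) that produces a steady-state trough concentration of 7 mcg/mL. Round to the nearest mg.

τ/t½ = 17/33 ≈ 0.51515, so f = (1/2)^(17/33) ≈ 0.699719.
Cmin,ss = (D/Vd)·f/(1−f), so D = Cmin,ss·Vd·(1−f)/f.
D = 7 × 161 × (1−f)/f ≈ 7 × 161 × 0.42915 ≈ 483.65 mg.

484 mg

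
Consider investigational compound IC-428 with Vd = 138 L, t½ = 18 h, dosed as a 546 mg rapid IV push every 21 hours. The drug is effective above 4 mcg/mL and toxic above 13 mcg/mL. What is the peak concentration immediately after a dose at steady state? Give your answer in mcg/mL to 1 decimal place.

7.1 mcg/mL

τ/t½ = 21/18 ≈ 1.1667, so fraction remaining f = (1/2)^(21/18) ≈ 0.4454.
At steady state, accumulation factor R = 1/(1 − e^(−kτ)) ≈ 1.8031.
Single-dose peak C₀ = D/Vd = 546/138 ≈ 3.957 mcg/mL.
Cmax,ss = C₀/(1 − f) ≈ 3.957/0.5546 ≈ 7.135 mcg/mL.
Peak 7.1 mcg/mL vs MTC 13 mcg/mL: below toxic threshold.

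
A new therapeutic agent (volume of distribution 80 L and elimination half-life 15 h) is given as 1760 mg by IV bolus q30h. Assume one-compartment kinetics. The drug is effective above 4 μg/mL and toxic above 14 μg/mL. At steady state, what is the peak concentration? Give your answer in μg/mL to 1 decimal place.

29.3 μg/mL

τ = 30 h = 2 half-lives, so f = (1/2)^2 = 0.25.
At steady state, R = 1/(1 − 0.25) = 4/3.
Single-dose peak C₀ = D/Vd = 1760/80 = 22 μg/mL.
Steady-state peak Cmax,ss = C₀·R = 22 × 4/3 ≈ 29.333 μg/mL.
Peak 29.3 μg/mL vs MTC 14 μg/mL: exceeds toxic threshold.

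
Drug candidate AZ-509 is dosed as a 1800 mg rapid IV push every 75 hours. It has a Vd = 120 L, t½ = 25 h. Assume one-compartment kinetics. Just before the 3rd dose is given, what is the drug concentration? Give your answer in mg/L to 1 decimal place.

f = (1/2)^(τ/t½) = (1/2)^(75/25) ≈ 0.1250.
C₀ = D/Vd = 1800/120 ≈ 15.000 mg/L.
Before the 3rd dose, 2 doses have been given. Superposition: Cmin = C₀·(f + f²).
≈ 15.000 × (0.1250 + 0.0156) ≈ 15.000 × 0.1406 ≈ 2.109 mg/L.

2.1 mg/L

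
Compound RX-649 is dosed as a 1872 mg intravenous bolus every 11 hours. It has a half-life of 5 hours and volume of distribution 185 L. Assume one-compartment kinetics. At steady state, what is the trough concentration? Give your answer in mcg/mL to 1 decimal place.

2.8 mcg/mL

k = ln2/t½ = ln2/5 ≈ 0.138629 h⁻¹; fraction remaining f = e^(−kτ) = e^(−0.138629×11) ≈ 0.2176.
Each bolus raises the concentration by D/Vd = 1872/185 ≈ 10.119 mcg/mL.
Steady-state trough Cmin,ss = C₀·f/(1−f) ≈ 10.119 × 0.2176/0.7824 ≈ 2.814 mcg/mL.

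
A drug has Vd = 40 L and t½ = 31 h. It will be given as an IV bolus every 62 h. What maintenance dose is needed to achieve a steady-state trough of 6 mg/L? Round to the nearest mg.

τ/t½ = 62/31 ≈ 2, so f = (1/2)^(62/31) ≈ 0.250000.
Cmin,ss = (D/Vd)·f/(1−f), so D = Cmin,ss·Vd·(1−f)/f.
D = 6 × 40 × (1−f)/f ≈ 6 × 40 × 3.00000 ≈ 720.00 mg.

720 mg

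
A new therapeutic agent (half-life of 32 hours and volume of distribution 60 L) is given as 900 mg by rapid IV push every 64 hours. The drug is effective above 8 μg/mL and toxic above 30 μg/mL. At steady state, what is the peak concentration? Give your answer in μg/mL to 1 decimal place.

τ = 64 h = 2 half-lives, so f = (1/2)^2 = 0.25.
At steady state, R = 1/(1 − 0.25) = 4/3.
Single-dose peak C₀ = D/Vd = 900/60 = 15 μg/mL.
Steady-state peak Cmax,ss = C₀·R = 15 × 4/3 ≈ 20.000 μg/mL.
Peak 20.0 μg/mL vs MTC 30 μg/mL: below toxic threshold.

20.0 μg/mL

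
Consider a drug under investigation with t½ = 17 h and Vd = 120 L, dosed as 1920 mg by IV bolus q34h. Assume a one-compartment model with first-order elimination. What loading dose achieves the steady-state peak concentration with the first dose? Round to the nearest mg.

f = (1/2)^(34/17) ≈ 0.250000; accumulation ratio R = 1/(1−f) ≈ 1.33333.
Loading dose to hit Cmax,ss on first dose: D_load = D_maint·R ≈ 1920 × 1.33333 ≈ 2559.99 mg.

2560 mg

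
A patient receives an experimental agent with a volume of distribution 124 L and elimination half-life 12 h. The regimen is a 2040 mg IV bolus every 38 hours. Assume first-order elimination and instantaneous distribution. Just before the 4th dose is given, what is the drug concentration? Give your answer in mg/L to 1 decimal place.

2.1 mg/L

f = (1/2)^(τ/t½) = (1/2)^(38/12) ≈ 0.1114.
C₀ = D/Vd = 2040/124 ≈ 16.452 mg/L.
Before the 4th dose, 3 doses have been given. Superposition: Cmin = C₀·(f + f² + … + f^3).
≈ 16.452 × (0.1114 + 0.0124 + 0.0014) ≈ 16.452 × 0.1252 ≈ 2.060 mg/L.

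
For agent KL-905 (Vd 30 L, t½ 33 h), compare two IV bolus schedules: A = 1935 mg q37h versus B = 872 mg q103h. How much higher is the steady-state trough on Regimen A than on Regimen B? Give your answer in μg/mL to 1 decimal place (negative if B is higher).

Regimen A: f = (1/2)^(37/33) ≈ 0.4597; Cmin,ss = (1935/30)·f/(1−f) ≈ 54.878 μg/mL.
Regimen B: f = (1/2)^(103/33) ≈ 0.1149; Cmin,ss = (872/30)·f/(1−f) ≈ 3.773 μg/mL.
Difference ≈ 54.878 − 3.773 ≈ 51.105 μg/mL.

51.1 μg/mL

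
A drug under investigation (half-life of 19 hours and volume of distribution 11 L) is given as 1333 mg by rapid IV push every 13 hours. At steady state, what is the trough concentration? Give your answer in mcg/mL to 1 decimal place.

199.7 mcg/mL

Over one 13-h interval, 13/19 ≈ 0.68421 half-lives elapse, leaving f ≈ 0.6223 of each dose.
At steady state, accumulation factor R = 1/(1 − e^(−kτ)) ≈ 2.6476.
Each bolus raises the concentration by D/Vd = 1333/11 ≈ 121.182 mcg/mL.
Cmax,ss = C₀/(1 − f) ≈ 121.182/0.3777 ≈ 320.842 mcg/mL.
Steady-state trough Cmin,ss = Cmax,ss·f ≈ 320.842 × 0.6223 ≈ 199.660 mcg/mL.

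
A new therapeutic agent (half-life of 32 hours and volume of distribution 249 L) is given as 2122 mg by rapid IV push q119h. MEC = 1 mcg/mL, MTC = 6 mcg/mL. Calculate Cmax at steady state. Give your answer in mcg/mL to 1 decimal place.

Over one 119-h interval, 119/32 ≈ 3.7188 half-lives elapse, leaving f ≈ 0.0760 of each dose.
At steady state, accumulation factor R = 1/(1 − e^(−kτ)) ≈ 1.0823.
Each bolus raises the concentration by D/Vd = 2122/249 ≈ 8.522 mcg/mL.
Cmax,ss = C₀/(1 − f) ≈ 8.522/0.9240 ≈ 9.223 mcg/mL.
Peak 9.2 mcg/mL vs MTC 6 mcg/mL: exceeds toxic threshold.

9.2 mcg/mL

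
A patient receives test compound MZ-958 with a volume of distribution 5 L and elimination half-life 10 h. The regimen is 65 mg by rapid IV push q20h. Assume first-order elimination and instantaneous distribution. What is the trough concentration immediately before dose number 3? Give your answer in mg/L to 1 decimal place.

f = (1/2)^(τ/t½) = (1/2)^(20/10) ≈ 0.2500.
C₀ = D/Vd = 65/5 ≈ 13.000 mg/L.
Before the 3rd dose, 2 doses have been given. Superposition: Cmin = C₀·(f + f²).
≈ 13.000 × (0.2500 + 0.0625) ≈ 13.000 × 0.3125 ≈ 4.062 mg/L.

4.1 mg/L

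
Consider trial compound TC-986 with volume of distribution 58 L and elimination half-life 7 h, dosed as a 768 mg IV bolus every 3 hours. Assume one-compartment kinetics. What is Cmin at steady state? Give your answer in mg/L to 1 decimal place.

τ/t½ = 3/7 ≈ 0.42857, so fraction remaining f = (1/2)^(3/7) ≈ 0.7430.
Accumulation ratio R = 1/(1 − f) ≈ 1/0.2570 ≈ 3.8911.
Each bolus raises the concentration by D/Vd = 768/58 ≈ 13.241 mg/L.
Cmax,ss = C₀/(1 − f) ≈ 13.241/0.2570 ≈ 51.521 mg/L.
Steady-state trough Cmin,ss = Cmax,ss·f ≈ 51.521 × 0.7430 ≈ 38.280 mg/L.

38.3 mg/L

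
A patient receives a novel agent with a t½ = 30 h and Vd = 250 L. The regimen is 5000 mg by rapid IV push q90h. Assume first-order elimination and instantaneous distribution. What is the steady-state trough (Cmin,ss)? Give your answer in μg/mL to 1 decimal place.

The dosing interval is 3 half-lives, so f = 2^(−3) = 0.125.
At steady state, R = 1/(1 − 0.125) = 8/7.
Single-dose peak C₀ = D/Vd = 5000/250 = 20 μg/mL.
Steady-state peak Cmax,ss = C₀·R = 20 × 8/7 ≈ 22.857 μg/mL.
Steady-state trough Cmin,ss = Cmax,ss·f ≈ 22.857 × 0.125 ≈ 2.857 μg/mL.

2.9 μg/mL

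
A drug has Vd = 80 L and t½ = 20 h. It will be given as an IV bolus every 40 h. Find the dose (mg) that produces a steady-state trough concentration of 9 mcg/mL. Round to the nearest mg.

2160 mg

τ/t½ = 40/20 ≈ 2, so f = (1/2)^(40/20) ≈ 0.250000.
Cmin,ss = (D/Vd)·f/(1−f), so D = Cmin,ss·Vd·(1−f)/f.
D = 9 × 80 × (1−f)/f ≈ 9 × 80 × 3.00000 ≈ 2160.00 mg.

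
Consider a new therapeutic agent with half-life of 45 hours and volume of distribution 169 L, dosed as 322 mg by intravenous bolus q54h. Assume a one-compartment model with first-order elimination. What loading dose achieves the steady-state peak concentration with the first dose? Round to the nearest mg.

f = (1/2)^(54/45) ≈ 0.435275; accumulation ratio R = 1/(1−f) ≈ 1.77077.
Loading dose to hit Cmax,ss on first dose: D_load = D_maint·R ≈ 322 × 1.77077 ≈ 570.19 mg.

570 mg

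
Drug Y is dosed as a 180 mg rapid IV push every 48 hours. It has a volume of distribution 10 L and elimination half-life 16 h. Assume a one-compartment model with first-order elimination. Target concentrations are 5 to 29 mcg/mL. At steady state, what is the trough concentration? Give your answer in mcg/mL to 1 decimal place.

The dosing interval is 3 half-lives, so f = 2^(−3) = 0.125.
At steady state, R = 1/(1 − 0.125) = 8/7.
Single-dose peak C₀ = D/Vd = 180/10 = 18 mcg/mL.
Steady-state peak Cmax,ss = C₀·R = 18 × 8/7 ≈ 20.571 mcg/mL.
Steady-state trough Cmin,ss = Cmax,ss·f ≈ 20.571 × 0.125 ≈ 2.571 mcg/mL.
Trough 2.6 mcg/mL vs MEC 5 mcg/mL: subtherapeutic.

2.6 mcg/mL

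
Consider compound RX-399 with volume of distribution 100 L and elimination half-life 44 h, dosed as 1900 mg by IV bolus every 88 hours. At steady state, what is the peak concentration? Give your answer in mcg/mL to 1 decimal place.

The dosing interval is 2 half-lives, so f = 2^(−2) = 0.25.
At steady state, R = 1/(1 − 0.25) = 4/3.
Single-dose peak C₀ = D/Vd = 1900/100 = 19 mcg/mL.
Steady-state peak Cmax,ss = C₀·R = 19 × 4/3 ≈ 25.333 mcg/mL.

25.3 mcg/mL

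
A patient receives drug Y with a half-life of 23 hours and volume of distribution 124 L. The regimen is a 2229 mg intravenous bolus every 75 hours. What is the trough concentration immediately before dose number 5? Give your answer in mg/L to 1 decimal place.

2.1 mg/L

f = (1/2)^(τ/t½) = (1/2)^(75/23) ≈ 0.1043.
C₀ = D/Vd = 2229/124 ≈ 17.976 mg/L.
Before the 5th dose, 4 doses have been given. Superposition: Cmin = C₀·(f + f² + … + f^4).
≈ 17.976 × (0.1043 + 0.0109 + 0.0011 + 0.0001) ≈ 17.976 × 0.1164 ≈ 2.092 mg/L.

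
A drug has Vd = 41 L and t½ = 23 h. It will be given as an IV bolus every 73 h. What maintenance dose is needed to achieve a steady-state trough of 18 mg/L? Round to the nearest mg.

5922 mg

τ/t½ = 73/23 ≈ 3.1739, so f = (1/2)^(73/23) ≈ 0.110804.
Cmin,ss = (D/Vd)·f/(1−f), so D = Cmin,ss·Vd·(1−f)/f.
D = 18 × 41 × (1−f)/f ≈ 18 × 41 × 8.02494 ≈ 5922.41 mg.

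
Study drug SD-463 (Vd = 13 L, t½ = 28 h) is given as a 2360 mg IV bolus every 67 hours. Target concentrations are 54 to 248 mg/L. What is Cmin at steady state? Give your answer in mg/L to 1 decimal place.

Over one 67-h interval, 67/28 ≈ 2.3929 half-lives elapse, leaving f ≈ 0.1904 of each dose.
Each bolus raises the concentration by D/Vd = 2360/13 ≈ 181.538 mg/L.
Steady-state trough Cmin,ss = C₀·f/(1−f) ≈ 181.538 × 0.1904/0.8096 ≈ 42.694 mg/L.
Trough 42.7 mg/L vs MEC 54 mg/L: subtherapeutic.

42.7 mg/L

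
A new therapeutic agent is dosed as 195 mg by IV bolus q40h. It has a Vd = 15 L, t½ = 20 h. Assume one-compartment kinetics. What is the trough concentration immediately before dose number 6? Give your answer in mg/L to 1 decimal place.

f = (1/2)^(τ/t½) = (1/2)^(40/20) ≈ 0.2500.
C₀ = D/Vd = 195/15 ≈ 13.000 mg/L.
Before the 6th dose, 5 doses have been given. Superposition: Cmin = C₀·(f + f² + … + f^5).
≈ 13.000 × (0.2500 + 0.0625 + 0.0156 + 0.0039 + 0.0010) ≈ 13.000 × 0.3330 ≈ 4.329 mg/L.

4.3 mg/L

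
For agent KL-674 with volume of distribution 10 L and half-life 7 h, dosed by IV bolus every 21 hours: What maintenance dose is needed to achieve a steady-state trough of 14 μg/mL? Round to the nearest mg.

τ/t½ = 21/7 ≈ 3, so f = (1/2)^(21/7) ≈ 0.125000.
Cmin,ss = (D/Vd)·f/(1−f), so D = Cmin,ss·Vd·(1−f)/f.
D = 14 × 10 × (1−f)/f ≈ 14 × 10 × 7.00000 ≈ 980.00 mg.

980 mg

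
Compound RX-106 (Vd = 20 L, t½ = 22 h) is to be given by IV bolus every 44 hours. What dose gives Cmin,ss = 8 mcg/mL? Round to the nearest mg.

τ/t½ = 44/22 ≈ 2, so f = (1/2)^(44/22) ≈ 0.250000.
Cmin,ss = (D/Vd)·f/(1−f), so D = Cmin,ss·Vd·(1−f)/f.
D = 8 × 20 × (1−f)/f ≈ 8 × 20 × 3.00000 ≈ 480.00 mg.

480 mg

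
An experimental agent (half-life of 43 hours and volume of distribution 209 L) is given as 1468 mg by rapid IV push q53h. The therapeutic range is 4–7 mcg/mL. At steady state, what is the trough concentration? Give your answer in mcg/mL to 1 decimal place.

τ/t½ = 53/43 ≈ 1.2326, so fraction remaining f = (1/2)^(53/43) ≈ 0.4256.
Accumulation ratio R = 1/(1 − f) ≈ 1/0.5744 ≈ 1.7409.
Single-dose peak C₀ = D/Vd = 1468/209 ≈ 7.024 mcg/mL.
Cmax,ss = C₀/(1 − f) ≈ 7.024/0.5744 ≈ 12.228 mcg/mL.
Steady-state trough Cmin,ss = Cmax,ss·f ≈ 12.228 × 0.4256 ≈ 5.204 mcg/mL.
Trough 5.2 mcg/mL vs MEC 4 mcg/mL: adequate.

5.2 mcg/mL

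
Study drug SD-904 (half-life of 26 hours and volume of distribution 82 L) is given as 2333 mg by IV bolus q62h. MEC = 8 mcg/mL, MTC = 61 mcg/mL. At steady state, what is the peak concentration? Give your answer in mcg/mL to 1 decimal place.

35.2 mcg/mL

k = ln2/t½ = ln2/26 ≈ 0.026660 h⁻¹; fraction remaining f = e^(−kτ) = e^(−0.026660×62) ≈ 0.1915.
At steady state, accumulation factor R = 1/(1 − e^(−kτ)) ≈ 1.2369.
Each bolus raises the concentration by D/Vd = 2333/82 ≈ 28.451 mcg/mL.
Steady-state peak Cmax,ss = C₀·R ≈ 28.451 × 1.2369 ≈ 35.191 mcg/mL.
Peak 35.2 mcg/mL vs MTC 61 mcg/mL: below toxic threshold.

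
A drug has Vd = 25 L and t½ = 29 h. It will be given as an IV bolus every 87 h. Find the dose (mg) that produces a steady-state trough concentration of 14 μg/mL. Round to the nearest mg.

τ/t½ = 87/29 ≈ 3, so f = (1/2)^(87/29) ≈ 0.125000.
Cmin,ss = (D/Vd)·f/(1−f), so D = Cmin,ss·Vd·(1−f)/f.
D = 14 × 25 × (1−f)/f ≈ 14 × 25 × 7.00000 ≈ 2450.00 mg.

2450 mg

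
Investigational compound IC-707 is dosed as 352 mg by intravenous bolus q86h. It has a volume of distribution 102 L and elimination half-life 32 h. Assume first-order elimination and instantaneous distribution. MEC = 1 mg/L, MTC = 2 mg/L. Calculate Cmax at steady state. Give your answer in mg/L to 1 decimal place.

Over one 86-h interval, 86/32 ≈ 2.6875 half-lives elapse, leaving f ≈ 0.1552 of each dose.
Accumulation ratio R = 1/(1 − f) ≈ 1/0.8448 ≈ 1.1837.
Each bolus raises the concentration by D/Vd = 352/102 ≈ 3.451 mg/L.
Steady-state peak Cmax,ss = C₀·R ≈ 3.451 × 1.1837 ≈ 4.085 mg/L.
Peak 4.1 mg/L vs MTC 2 mg/L: exceeds toxic threshold.

4.1 mg/L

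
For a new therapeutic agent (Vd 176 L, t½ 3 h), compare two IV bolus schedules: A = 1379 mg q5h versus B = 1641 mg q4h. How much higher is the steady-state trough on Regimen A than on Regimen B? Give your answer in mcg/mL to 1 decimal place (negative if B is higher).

-2.5 mcg/mL

Regimen A: f = (1/2)^(5/3) ≈ 0.3150; Cmin,ss = (1379/176)·f/(1−f) ≈ 3.603 mcg/mL.
Regimen B: f = (1/2)^(4/3) ≈ 0.3969; Cmin,ss = (1641/176)·f/(1−f) ≈ 6.136 mcg/mL.
Difference ≈ 3.603 − 6.136 ≈ -2.533 mcg/mL.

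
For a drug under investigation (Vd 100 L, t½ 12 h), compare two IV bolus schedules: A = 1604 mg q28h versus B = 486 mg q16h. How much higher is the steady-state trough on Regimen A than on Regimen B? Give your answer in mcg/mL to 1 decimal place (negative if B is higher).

0.8 mcg/mL

Regimen A: f = (1/2)^(28/12) ≈ 0.1984; Cmin,ss = (1604/100)·f/(1−f) ≈ 3.970 mcg/mL.
Regimen B: f = (1/2)^(16/12) ≈ 0.3969; Cmin,ss = (486/100)·f/(1−f) ≈ 3.198 mcg/mL.
Difference ≈ 3.970 − 3.198 ≈ 0.772 mcg/mL.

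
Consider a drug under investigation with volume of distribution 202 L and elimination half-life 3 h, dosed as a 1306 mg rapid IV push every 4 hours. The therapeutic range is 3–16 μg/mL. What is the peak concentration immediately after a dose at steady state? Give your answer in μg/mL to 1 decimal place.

k = ln2/t½ = ln2/3 ≈ 0.231049 h⁻¹; fraction remaining f = e^(−kτ) = e^(−0.231049×4) ≈ 0.3969.
At steady state, accumulation factor R = 1/(1 − e^(−kτ)) ≈ 1.6581.
Each bolus raises the concentration by D/Vd = 1306/202 ≈ 6.465 μg/mL.
Steady-state peak Cmax,ss = C₀·R ≈ 6.465 × 1.6581 ≈ 10.720 μg/mL.
Peak 10.7 μg/mL vs MTC 16 μg/mL: below toxic threshold.

10.7 μg/mL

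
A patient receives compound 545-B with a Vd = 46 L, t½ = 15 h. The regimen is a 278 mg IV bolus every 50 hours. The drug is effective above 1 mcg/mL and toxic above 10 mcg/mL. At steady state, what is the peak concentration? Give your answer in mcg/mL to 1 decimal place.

k = ln2/t½ = ln2/15 ≈ 0.046210 h⁻¹; fraction remaining f = e^(−kτ) = e^(−0.046210×50) ≈ 0.0992.
At steady state, accumulation factor R = 1/(1 − e^(−kτ)) ≈ 1.1101.
Each bolus raises the concentration by D/Vd = 278/46 ≈ 6.043 mcg/mL.
Steady-state peak Cmax,ss = C₀·R ≈ 6.043 × 1.1101 ≈ 6.708 mcg/mL.
Peak 6.7 mcg/mL vs MTC 10 mcg/mL: below toxic threshold.

6.7 mcg/mL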